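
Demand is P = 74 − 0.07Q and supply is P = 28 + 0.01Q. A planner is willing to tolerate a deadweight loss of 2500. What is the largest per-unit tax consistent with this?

20

Competitive equilibrium: 74 − 0.07Q = 28 + 0.01Q → Q* = 575, P* = 33.75.
A tax t gives ΔQ = t/0.08 and wedge t, so DWL = t²/0.16.
t²/0.16 = 2500 → t² = 400 → t = 20.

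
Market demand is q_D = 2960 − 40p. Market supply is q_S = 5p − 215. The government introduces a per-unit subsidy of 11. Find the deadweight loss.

In inverse form: demand p = 74 − 0.025q, supply p = 43 + 0.2q.
Competitive equilibrium: 74 − 0.025q = 43 + 0.2q → q* = 137.7778, p* = 70.5556.
The subsidy lowers effective supply by 11: p = 32 + 0.2q.
New quantity: 74 − 0.025q = 32 + 0.2q → q' = 186.6667.
Overproduction Δq = 186.6667 − 137.7778 = 48.8889; wedge = subsidy = 11.
Welfare loss = ½ × 48.8889 × 11 = 268.89.

268.89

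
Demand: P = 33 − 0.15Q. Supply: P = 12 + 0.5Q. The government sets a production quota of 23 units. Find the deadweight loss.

28.16

Competitive equilibrium: 33 − 0.15Q = 12 + 0.5Q → Q* = 32.3077, P* = 28.1538.
At Q = 23: demand price = 33 − 0.15·23 = 29.55; supply price = 12 + 0.5·23 = 23.5.
ΔQ = 32.3077 − 23 = 9.3077; wedge = 29.55 − 23.5 = 6.05.
The triangle = ½ × 9.3077 × 6.05 = 28.16.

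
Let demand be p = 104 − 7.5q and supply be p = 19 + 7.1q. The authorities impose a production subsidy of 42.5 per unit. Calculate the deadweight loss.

61.86

Competitive equilibrium: 104 − 7.5q = 19 + 7.1q → q* = 5.8219, p* = 60.3356.
The subsidy lowers effective supply by 42.5: p = 7.1q − 23.5.
New quantity: 104 − 7.5q = 7.1q − 23.5 → q' = 8.7329.
Overproduction Δq = 8.7329 − 5.8219 = 2.911; wedge = subsidy = 42.5.
The triangle = ½ × 2.911 × 42.5 = 61.86.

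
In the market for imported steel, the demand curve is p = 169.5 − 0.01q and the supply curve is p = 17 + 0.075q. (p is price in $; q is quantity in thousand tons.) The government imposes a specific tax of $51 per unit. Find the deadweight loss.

Competitive equilibrium: 169.5 − 0.01q = 17 + 0.075q → q* = 1794.1176, p* = 151.5588.
With the tax, the buyer price exceeds the seller price by 51: (169.5 − 0.01q) − (17 + 0.075q) = 51 → q' = 1194.1176.
Δq = 1794.1176 − 1194.1176 = 600; the wedge equals the tax, 51.
Welfare loss = ½ × 600 × 51 = $15300 thousand.

$15300 thousand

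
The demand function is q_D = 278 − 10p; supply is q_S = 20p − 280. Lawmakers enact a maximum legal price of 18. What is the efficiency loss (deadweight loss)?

10.80

In inverse form: demand p = 27.8 − 0.1q, supply p = 14 + 0.05q.
Competitive equilibrium: 27.8 − 0.1q = 14 + 0.05q → q* = 92, p* = 18.6.
At the ceiling p = 18, quantity supplied = (18 − 14)/0.05 = 80.
Willingness to pay at q' = 80: 27.8 − 0.1·80 = 19.8.
Δq = 92 − 80 = 12; wedge = 19.8 − 18 = 1.8.
Deadweight loss = ½ × 12 × 1.8 = 10.80.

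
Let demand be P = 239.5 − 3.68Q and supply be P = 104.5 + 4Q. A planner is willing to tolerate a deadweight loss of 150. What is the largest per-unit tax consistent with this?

48

Competitive equilibrium: 239.5 − 3.68Q = 104.5 + 4Q → Q* = 17.5781, P* = 174.8125.
A tax t gives ΔQ = t/7.68 and wedge t, so DWL = t²/15.36.
t²/15.36 = 150 → t² = 2304 → t = 48.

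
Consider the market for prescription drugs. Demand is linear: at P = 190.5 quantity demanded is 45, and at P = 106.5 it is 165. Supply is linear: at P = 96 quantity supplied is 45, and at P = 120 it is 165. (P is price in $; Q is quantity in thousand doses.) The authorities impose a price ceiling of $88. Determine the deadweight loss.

Demand slope = (106.5 − 190.5)/(165 − 45) = −0.7, so P = 222 − 0.7Q.
Supply slope = (120 − 96)/(165 − 45) = 0.2, so P = 87 + 0.2Q.
Competitive equilibrium: 222 − 0.7Q = 87 + 0.2Q → Q* = 150, P* = 117.
At the ceiling P = 88, quantity supplied = (88 − 87)/0.2 = 5.
Willingness to pay at Q' = 5: 222 − 0.7·5 = 218.5.
ΔQ = 150 − 5 = 145; wedge = 218.5 − 88 = 130.5.
Welfare loss = ½ × 145 × 130.5 = $9461.25 thousand.

$9461.25 thousand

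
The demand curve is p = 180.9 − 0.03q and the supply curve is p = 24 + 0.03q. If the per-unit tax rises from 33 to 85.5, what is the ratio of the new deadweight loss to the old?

6.713

Competitive equilibrium: 180.9 − 0.03q = 24 + 0.03q → q* = 2615, p* = 102.45.
For a per-unit tax t: Δq = t/0.06, so DWL = ½·t·(t/0.06) = t²/0.12.
At t = 33: DWL = 9075. At t = 85.5: DWL = 60918.75.
Ratio = (85.5/33)² = 6.713.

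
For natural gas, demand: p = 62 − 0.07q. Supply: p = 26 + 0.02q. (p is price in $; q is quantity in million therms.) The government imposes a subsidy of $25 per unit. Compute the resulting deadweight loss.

Competitive equilibrium: 62 − 0.07q = 26 + 0.02q → q* = 400, p* = 34.
The subsidy lowers effective supply by 25: p = 1 + 0.02q.
New quantity: 62 − 0.07q = 1 + 0.02q → q' = 677.7778.
Overproduction Δq = 677.7778 − 400 = 277.7778; wedge = subsidy = 25.
DWL = ½ × 277.7778 × 25 = $3472.22 million.

$3472.22 million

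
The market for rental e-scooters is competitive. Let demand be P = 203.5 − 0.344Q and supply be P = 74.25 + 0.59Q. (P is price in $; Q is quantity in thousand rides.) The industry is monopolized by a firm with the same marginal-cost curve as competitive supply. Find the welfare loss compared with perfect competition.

$647.95 thousand

Competitive equilibrium: 203.5 − 0.344Q = 74.25 + 0.59Q → Q* = 138.3833, P* = 155.8961.
Marginal revenue: MR = 203.5 − 0.688Q. Set MR = MC: 203.5 − 0.688Q = 74.25 + 0.59Q → Q_m = 101.1346.
Price P_m = 203.5 − 0.344·101.1346 = 168.7097; MC(Q_m) = 74.25 + 0.59·101.1346 = 133.9194.
Competitive Q* = 138.3833, so ΔQ = 37.2487; wedge = 168.7097 − 133.9194 = 34.7903.
The triangle = ½ × 37.2487 × 34.7903 = $647.95 thousand.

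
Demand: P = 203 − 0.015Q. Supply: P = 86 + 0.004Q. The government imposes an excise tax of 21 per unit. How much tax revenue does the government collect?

106105.26

Competitive equilibrium: 203 − 0.015Q = 86 + 0.004Q → Q* = 6157.8947, P* = 110.6316.
With the tax, the buyer price exceeds the seller price by 21: (203 − 0.015Q) − (86 + 0.004Q) = 21 → Q' = 5052.6316.
Tax revenue = 21 × 5052.6316 = 106105.26.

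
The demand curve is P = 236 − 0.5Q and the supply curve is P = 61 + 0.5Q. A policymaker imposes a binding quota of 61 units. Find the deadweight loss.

Competitive equilibrium: 236 − 0.5Q = 61 + 0.5Q → Q* = 175, P* = 148.5.
At Q = 61: demand price = 236 − 0.5·61 = 205.5; supply price = 61 + 0.5·61 = 91.5.
ΔQ = 175 − 61 = 114; wedge = 205.5 − 91.5 = 114.
The triangle = ½ × 114 × 114 = 6498.

6498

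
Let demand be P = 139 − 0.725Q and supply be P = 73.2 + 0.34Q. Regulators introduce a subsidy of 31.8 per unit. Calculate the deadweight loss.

Competitive equilibrium: 139 − 0.725Q = 73.2 + 0.34Q → Q* = 61.784, P* = 94.2066.
The subsidy lowers effective supply by 31.8: P = 41.4 + 0.34Q.
New quantity: 139 − 0.725Q = 41.4 + 0.34Q → Q' = 91.6432.
Overproduction ΔQ = 91.6432 − 61.784 = 29.8592; wedge = subsidy = 31.8.
Deadweight loss = ½ × 29.8592 × 31.8 = 474.76.

474.76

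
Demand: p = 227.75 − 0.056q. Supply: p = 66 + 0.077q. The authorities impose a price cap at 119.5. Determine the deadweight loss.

18075.80

Competitive equilibrium: 227.75 − 0.056q = 66 + 0.077q → q* = 1216.16541, p* = 159.64474.
At the ceiling p = 119.5, quantity supplied = (119.5 − 66)/0.077 = 694.80519.
Willingness to pay at q' = 694.80519: 227.75 − 0.056·694.80519 = 188.84091.
Δq = 1216.16541 − 694.80519 = 521.36022; wedge = 188.84091 − 119.5 = 69.34091.
Welfare loss = ½ × 521.36022 × 69.34091 = 18075.80.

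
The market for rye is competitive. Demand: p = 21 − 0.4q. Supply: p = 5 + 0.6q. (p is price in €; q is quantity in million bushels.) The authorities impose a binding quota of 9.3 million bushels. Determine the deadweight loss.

Competitive equilibrium: 21 − 0.4q = 5 + 0.6q → q* = 16, p* = 14.6.
At q = 9.3: demand price = 21 − 0.4·9.3 = 17.28; supply price = 5 + 0.6·9.3 = 10.58.
Δq = 16 − 9.3 = 6.7; wedge = 17.28 − 10.58 = 6.7.
Welfare loss = ½ × 6.7 × 6.7 = €22.445 million.

€22.445 million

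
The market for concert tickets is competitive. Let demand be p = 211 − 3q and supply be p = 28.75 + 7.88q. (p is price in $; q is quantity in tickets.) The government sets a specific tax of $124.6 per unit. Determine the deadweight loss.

Competitive equilibrium: 211 − 3q = 28.75 + 7.88q → q* = 16.7509, p* = 160.7472.
With the tax, the buyer price exceeds the seller price by 124.6: (211 − 3q) − (28.75 + 7.88q) = 124.6 → q' = 5.2987.
Δq = 16.7509 − 5.2987 = 11.4522; the wedge equals the tax, 124.6.
Welfare loss = ½ × 11.4522 × 124.6 = $713.47.

$713.47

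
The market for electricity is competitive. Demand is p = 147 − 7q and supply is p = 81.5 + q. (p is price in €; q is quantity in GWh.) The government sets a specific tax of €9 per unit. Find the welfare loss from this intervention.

Competitive equilibrium: 147 − 7q = 81.5 + q → q* = 8.1875, p* = 89.6875.
With the tax, the buyer price exceeds the seller price by 9: (147 − 7q) − (81.5 + q) = 9 → q' = 7.0625.
Δq = 8.1875 − 7.0625 = 1.125; the wedge equals the tax, 9.
Deadweight loss = ½ × 1.125 × 9 = €5.06.

€5.06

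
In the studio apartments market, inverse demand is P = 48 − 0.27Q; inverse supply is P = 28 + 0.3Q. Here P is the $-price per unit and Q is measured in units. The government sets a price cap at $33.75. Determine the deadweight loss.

$72.24

Competitive equilibrium: 48 − 0.27Q = 28 + 0.3Q → Q* = 35.0877, P* = 38.5263.
At the ceiling P = 33.75, quantity supplied = (33.75 − 28)/0.3 = 19.1667.
Willingness to pay at Q' = 19.1667: 48 − 0.27·19.1667 = 42.825.
ΔQ = 35.0877 − 19.1667 = 15.921; wedge = 42.825 − 33.75 = 9.075.
DWL = ½ × 15.921 × 9.075 = $72.24.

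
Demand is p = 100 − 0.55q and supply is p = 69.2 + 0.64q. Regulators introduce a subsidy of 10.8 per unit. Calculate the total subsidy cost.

Competitive equilibrium: 100 − 0.55q = 69.2 + 0.64q → q* = 25.8824, p* = 85.7647.
The subsidy lowers effective supply by 10.8: p = 58.4 + 0.64q.
New quantity: 100 − 0.55q = 58.4 + 0.64q → q' = 34.958.
Total subsidy cost = 10.8 × 34.958 = 377.55.

377.55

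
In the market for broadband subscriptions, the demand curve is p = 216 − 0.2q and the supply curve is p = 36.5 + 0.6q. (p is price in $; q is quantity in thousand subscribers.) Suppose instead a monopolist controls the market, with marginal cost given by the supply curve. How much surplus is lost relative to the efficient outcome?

Competitive equilibrium: 216 − 0.2q = 36.5 + 0.6q → q* = 224.375, p* = 171.125.
Marginal revenue: MR = 216 − 0.4q. Set MR = MC: 216 − 0.4q = 36.5 + 0.6q → q_m = 179.5.
Price p_m = 216 − 0.2·179.5 = 180.1; MC(q_m) = 36.5 + 0.6·179.5 = 144.2.
Competitive q* = 224.375, so Δq = 44.875; wedge = 180.1 − 144.2 = 35.9.
The triangle = ½ × 44.875 × 35.9 = $805.51 thousand.

$805.51 thousand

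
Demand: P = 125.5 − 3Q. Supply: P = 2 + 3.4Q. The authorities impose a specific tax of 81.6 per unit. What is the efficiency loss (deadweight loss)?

520.20

Competitive equilibrium: 125.5 − 3Q = 2 + 3.4Q → Q* = 19.2969, P* = 67.6094.
With the tax, the buyer price exceeds the seller price by 81.6: (125.5 − 3Q) − (2 + 3.4Q) = 81.6 → Q' = 6.5469.
ΔQ = 19.2969 − 6.5469 = 12.75; the wedge equals the tax, 81.6.
Deadweight loss = ½ × 12.75 × 81.6 = 520.20.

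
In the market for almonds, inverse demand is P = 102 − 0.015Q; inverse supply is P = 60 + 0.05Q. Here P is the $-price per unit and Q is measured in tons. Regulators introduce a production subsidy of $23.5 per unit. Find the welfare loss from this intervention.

$4248.08

Competitive equilibrium: 102 − 0.015Q = 60 + 0.05Q → Q* = 646.1538, P* = 92.3077.
The subsidy lowers effective supply by 23.5: P = 36.5 + 0.05Q.
New quantity: 102 − 0.015Q = 36.5 + 0.05Q → Q' = 1007.6923.
Overproduction ΔQ = 1007.6923 − 646.1538 = 361.5385; wedge = subsidy = 23.5.
Deadweight loss = ½ × 361.5385 × 23.5 = $4248.08.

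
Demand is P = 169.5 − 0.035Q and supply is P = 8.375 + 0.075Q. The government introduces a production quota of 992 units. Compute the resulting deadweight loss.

12293.27

Competitive equilibrium: 169.5 − 0.035Q = 8.375 + 0.075Q → Q* = 1464.7727, P* = 118.233.
At Q = 992: demand price = 169.5 − 0.035·992 = 134.78; supply price = 8.375 + 0.075·992 = 82.775.
ΔQ = 1464.7727 − 992 = 472.7727; wedge = 134.78 − 82.775 = 52.005.
DWL = ½ × 472.7727 × 52.005 = 12293.27.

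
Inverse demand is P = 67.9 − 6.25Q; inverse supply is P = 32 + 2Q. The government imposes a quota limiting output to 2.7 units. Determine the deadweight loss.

11.25

Competitive equilibrium: 67.9 − 6.25Q = 32 + 2Q → Q* = 4.3515, P* = 40.703.
At Q = 2.7: demand price = 67.9 − 6.25·2.7 = 51.025; supply price = 32 + 2·2.7 = 37.4.
ΔQ = 4.3515 − 2.7 = 1.6515; wedge = 51.025 − 37.4 = 13.625.
DWL = ½ × 1.6515 × 13.625 = 11.25.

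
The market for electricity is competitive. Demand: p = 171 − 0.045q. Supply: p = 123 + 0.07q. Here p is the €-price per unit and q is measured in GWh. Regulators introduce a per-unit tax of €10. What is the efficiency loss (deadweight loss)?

Competitive equilibrium: 171 − 0.045q = 123 + 0.07q → q* = 417.3913, p* = 152.2174.
With the tax, the buyer price exceeds the seller price by 10: (171 − 0.045q) − (123 + 0.07q) = 10 → q' = 330.4348.
Δq = 417.3913 − 330.4348 = 86.9565; the wedge equals the tax, 10.
Welfare loss = ½ × 86.9565 × 10 = €434.78.

€434.78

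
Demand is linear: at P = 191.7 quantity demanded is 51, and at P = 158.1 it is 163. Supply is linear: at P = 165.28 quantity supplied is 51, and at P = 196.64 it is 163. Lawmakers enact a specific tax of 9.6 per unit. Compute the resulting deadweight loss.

Demand slope = (158.1 − 191.7)/(163 − 51) = −0.3, so P = 207 − 0.3Q.
Supply slope = (196.64 − 165.28)/(163 − 51) = 0.28, so P = 151 + 0.28Q.
Competitive equilibrium: 207 − 0.3Q = 151 + 0.28Q → Q* = 96.5517, P* = 178.0345.
With the tax, the buyer price exceeds the seller price by 9.6: (207 − 0.3Q) − (151 + 0.28Q) = 9.6 → Q' = 80.
ΔQ = 96.5517 − 80 = 16.5517; the wedge equals the tax, 9.6.
Welfare loss = ½ × 16.5517 × 9.6 = 79.45.

79.45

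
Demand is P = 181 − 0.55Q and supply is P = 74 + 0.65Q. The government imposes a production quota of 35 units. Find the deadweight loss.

Competitive equilibrium: 181 − 0.55Q = 74 + 0.65Q → Q* = 89.1667, P* = 131.9583.
At Q = 35: demand price = 181 − 0.55·35 = 161.75; supply price = 74 + 0.65·35 = 96.75.
ΔQ = 89.1667 − 35 = 54.1667; wedge = 161.75 − 96.75 = 65.
The triangle = ½ × 54.1667 × 65 = 1760.42.

1760.42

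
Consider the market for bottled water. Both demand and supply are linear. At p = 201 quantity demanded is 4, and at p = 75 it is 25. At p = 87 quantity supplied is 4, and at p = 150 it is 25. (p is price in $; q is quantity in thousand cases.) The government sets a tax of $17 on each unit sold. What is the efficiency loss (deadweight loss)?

Demand slope = (75 − 201)/(25 − 4) = −6, so p = 225 − 6q.
Supply slope = (150 − 87)/(25 − 4) = 3, so p = 75 + 3q.
Competitive equilibrium: 225 − 6q = 75 + 3q → q* = 16.6667, p* = 125.
With the tax, the buyer price exceeds the seller price by 17: (225 − 6q) − (75 + 3q) = 17 → q' = 14.7778.
Δq = 16.6667 − 14.7778 = 1.8889; the wedge equals the tax, 17.
Deadweight loss = ½ × 1.8889 × 17 = $16.06 thousand.

$16.06 thousand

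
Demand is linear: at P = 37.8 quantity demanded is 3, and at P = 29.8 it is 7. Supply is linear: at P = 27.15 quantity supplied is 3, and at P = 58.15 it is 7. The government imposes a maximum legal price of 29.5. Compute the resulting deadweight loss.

Demand slope = (29.8 − 37.8)/(7 − 3) = −2, so P = 43.8 − 2Q.
Supply slope = (58.15 − 27.15)/(7 − 3) = 7.75, so P = 3.9 + 7.75Q.
Competitive equilibrium: 43.8 − 2Q = 3.9 + 7.75Q → Q* = 4.0923, P* = 35.6154.
At the ceiling P = 29.5, quantity supplied = (29.5 − 3.9)/7.75 = 3.3032.
Willingness to pay at Q' = 3.3032: 43.8 − 2·3.3032 = 37.1936.
ΔQ = 4.0923 − 3.3032 = 0.7891; wedge = 37.1936 − 29.5 = 7.6936.
Deadweight loss = ½ × 0.7891 × 7.6936 = 3.04.

3.04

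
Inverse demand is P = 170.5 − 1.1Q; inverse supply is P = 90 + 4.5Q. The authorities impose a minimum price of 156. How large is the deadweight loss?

Competitive equilibrium: 170.5 − 1.1Q = 90 + 4.5Q → Q* = 14.375, P* = 154.6875.
At the floor P = 156, quantity demanded = (170.5 − 156)/1.1 = 13.1818.
Sellers' marginal cost at Q' = 13.1818: 90 + 4.5·13.1818 = 149.3181.
ΔQ = 14.375 − 13.1818 = 1.1932; wedge = 156 − 149.3181 = 6.6819.
Deadweight loss = ½ × 1.1932 × 6.6819 = 3.99.

3.99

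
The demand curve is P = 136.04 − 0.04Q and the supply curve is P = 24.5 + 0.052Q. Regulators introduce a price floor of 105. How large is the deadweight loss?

Competitive equilibrium: 136.04 − 0.04Q = 24.5 + 0.052Q → Q* = 1212.3913, P* = 87.5443.
At the floor P = 105, quantity demanded = (136.04 − 105)/0.04 = 776.
Sellers' marginal cost at Q' = 776: 24.5 + 0.052·776 = 64.852.
ΔQ = 1212.3913 − 776 = 436.3913; wedge = 105 − 64.852 = 40.148.
Welfare loss = ½ × 436.3913 × 40.148 = 8760.12.

8760.12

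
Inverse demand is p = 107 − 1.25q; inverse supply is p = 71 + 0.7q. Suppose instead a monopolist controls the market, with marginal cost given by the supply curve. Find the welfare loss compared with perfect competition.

50.71

Competitive equilibrium: 107 − 1.25q = 71 + 0.7q → q* = 18.4615, p* = 83.9231.
Marginal revenue: MR = 107 − 2.5q. Set MR = MC: 107 − 2.5q = 71 + 0.7q → q_m = 11.25.
Price p_m = 107 − 1.25·11.25 = 92.9375; MC(q_m) = 71 + 0.7·11.25 = 78.875.
Competitive q* = 18.4615, so Δq = 7.2115; wedge = 92.9375 − 78.875 = 14.0625.
DWL = ½ × 7.2115 × 14.0625 = 50.71.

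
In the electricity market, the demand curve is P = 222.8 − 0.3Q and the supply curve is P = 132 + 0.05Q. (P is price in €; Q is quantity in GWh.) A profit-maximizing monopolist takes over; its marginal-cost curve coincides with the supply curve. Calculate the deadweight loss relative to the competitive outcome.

Competitive equilibrium: 222.8 − 0.3Q = 132 + 0.05Q → Q* = 259.4286, P* = 144.9714.
Marginal revenue: MR = 222.8 − 0.6Q. Set MR = MC: 222.8 − 0.6Q = 132 + 0.05Q → Q_m = 139.6923.
Price P_m = 222.8 − 0.3·139.6923 = 180.8923; MC(Q_m) = 132 + 0.05·139.6923 = 138.9846.
Competitive Q* = 259.4286, so ΔQ = 119.7363; wedge = 180.8923 − 138.9846 = 41.9077.
Welfare loss = ½ × 119.7363 × 41.9077 = €2508.94.

€2508.94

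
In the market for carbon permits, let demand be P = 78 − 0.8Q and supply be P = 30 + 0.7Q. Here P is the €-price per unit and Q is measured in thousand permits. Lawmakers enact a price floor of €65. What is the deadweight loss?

Competitive equilibrium: 78 − 0.8Q = 30 + 0.7Q → Q* = 32, P* = 52.4.
At the floor P = 65, quantity demanded = (78 − 65)/0.8 = 16.25.
Sellers' marginal cost at Q' = 16.25: 30 + 0.7·16.25 = 41.375.
ΔQ = 32 − 16.25 = 15.75; wedge = 65 − 41.375 = 23.625.
DWL = ½ × 15.75 × 23.625 = €186.05 thousand.

€186.05 thousand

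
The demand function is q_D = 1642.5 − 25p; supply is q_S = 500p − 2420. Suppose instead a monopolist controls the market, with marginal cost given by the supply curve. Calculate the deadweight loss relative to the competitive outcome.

In inverse form: demand p = 65.7 − 0.04q, supply p = 4.84 + 0.002q.
Competitive equilibrium: 65.7 − 0.04q = 4.84 + 0.002q → q* = 1449.0476, p* = 7.7381.
Marginal revenue: MR = 65.7 − 0.08q. Set MR = MC: 65.7 − 0.08q = 4.84 + 0.002q → q_m = 742.1951.
Price p_m = 65.7 − 0.04·742.1951 = 36.0122; MC(q_m) = 4.84 + 0.002·742.1951 = 6.3244.
Competitive q* = 1449.0476, so Δq = 706.8525; wedge = 36.0122 − 6.3244 = 29.6878.
Welfare loss = ½ × 706.8525 × 29.6878 = 10492.45.

10492.45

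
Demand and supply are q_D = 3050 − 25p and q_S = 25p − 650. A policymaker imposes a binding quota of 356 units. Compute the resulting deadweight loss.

In inverse form: demand p = 122 − 0.04q, supply p = 26 + 0.04q.
Competitive equilibrium: 122 − 0.04q = 26 + 0.04q → q* = 1200, p* = 74.
At q = 356: demand price = 122 − 0.04·356 = 107.76; supply price = 26 + 0.04·356 = 40.24.
Δq = 1200 − 356 = 844; wedge = 107.76 − 40.24 = 67.52.
DWL = ½ × 844 × 67.52 = 28493.44.

28493.44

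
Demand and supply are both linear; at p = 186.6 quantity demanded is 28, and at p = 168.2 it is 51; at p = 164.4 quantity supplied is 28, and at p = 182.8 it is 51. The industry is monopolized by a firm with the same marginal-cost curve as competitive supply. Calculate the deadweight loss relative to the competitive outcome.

Demand slope = (168.2 − 186.6)/(51 − 28) = −0.8, so p = 209 − 0.8q.
Supply slope = (182.8 − 164.4)/(51 − 28) = 0.8, so p = 142 + 0.8q.
Competitive equilibrium: 209 − 0.8q = 142 + 0.8q → q* = 41.875, p* = 175.5.
Marginal revenue: MR = 209 − 1.6q. Set MR = MC: 209 − 1.6q = 142 + 0.8q → q_m = 27.9167.
Price p_m = 209 − 0.8·27.9167 = 186.6666; MC(q_m) = 142 + 0.8·27.9167 = 164.3334.
Competitive q* = 41.875, so Δq = 13.9583; wedge = 186.6666 − 164.3334 = 22.3332.
Welfare loss = ½ × 13.9583 × 22.3332 = 155.87.

155.87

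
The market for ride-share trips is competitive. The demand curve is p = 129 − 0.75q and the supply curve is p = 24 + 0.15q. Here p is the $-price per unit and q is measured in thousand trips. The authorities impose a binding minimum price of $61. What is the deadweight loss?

$304.20 thousand

Competitive equilibrium: 129 − 0.75q = 24 + 0.15q → q* = 116.6667, p* = 41.5.
At the floor p = 61, quantity demanded = (129 − 61)/0.75 = 90.6667.
Sellers' marginal cost at q' = 90.6667: 24 + 0.15·90.6667 = 37.6.
Δq = 116.6667 − 90.6667 = 26; wedge = 61 − 37.6 = 23.4.
DWL = ½ × 26 × 23.4 = $304.20 thousand.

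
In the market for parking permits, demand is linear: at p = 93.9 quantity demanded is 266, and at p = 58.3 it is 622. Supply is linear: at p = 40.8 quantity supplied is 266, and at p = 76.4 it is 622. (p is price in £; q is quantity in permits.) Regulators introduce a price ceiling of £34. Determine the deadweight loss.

Demand slope = (58.3 − 93.9)/(622 − 266) = −0.1, so p = 120.5 − 0.1q.
Supply slope = (76.4 − 40.8)/(622 − 266) = 0.1, so p = 14.2 + 0.1q.
Competitive equilibrium: 120.5 − 0.1q = 14.2 + 0.1q → q* = 531.5, p* = 67.35.
At the ceiling p = 34, quantity supplied = (34 − 14.2)/0.1 = 198.
Willingness to pay at q' = 198: 120.5 − 0.1·198 = 100.7.
Δq = 531.5 − 198 = 333.5; wedge = 100.7 − 34 = 66.7.
Deadweight loss = ½ × 333.5 × 66.7 = £11122.225.

£11122.225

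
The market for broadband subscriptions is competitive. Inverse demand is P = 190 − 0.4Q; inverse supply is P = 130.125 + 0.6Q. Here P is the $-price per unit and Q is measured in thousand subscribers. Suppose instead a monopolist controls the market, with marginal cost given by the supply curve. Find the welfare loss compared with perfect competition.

$146.33 thousand

Competitive equilibrium: 190 − 0.4Q = 130.125 + 0.6Q → Q* = 59.875, P* = 166.05.
Marginal revenue: MR = 190 − 0.8Q. Set MR = MC: 190 − 0.8Q = 130.125 + 0.6Q → Q_m = 42.7679.
Price P_m = 190 − 0.4·42.7679 = 172.8928; MC(Q_m) = 130.125 + 0.6·42.7679 = 155.7857.
Competitive Q* = 59.875, so ΔQ = 17.1071; wedge = 172.8928 − 155.7857 = 17.1071.
Deadweight loss = ½ × 17.1071 × 17.1071 = $146.33 thousand.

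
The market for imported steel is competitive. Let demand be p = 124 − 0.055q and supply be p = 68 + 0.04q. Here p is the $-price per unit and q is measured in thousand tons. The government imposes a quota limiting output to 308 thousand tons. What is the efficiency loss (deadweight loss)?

Competitive equilibrium: 124 − 0.055q = 68 + 0.04q → q* = 589.4737, p* = 91.5789.
At q = 308: demand price = 124 − 0.055·308 = 107.06; supply price = 68 + 0.04·308 = 80.32.
Δq = 589.4737 − 308 = 281.4737; wedge = 107.06 − 80.32 = 26.74.
The triangle = ½ × 281.4737 × 26.74 = $3763.30 thousand.

$3763.30 thousand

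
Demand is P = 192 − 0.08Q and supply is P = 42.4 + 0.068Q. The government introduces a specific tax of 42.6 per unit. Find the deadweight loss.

Competitive equilibrium: 192 − 0.08Q = 42.4 + 0.068Q → Q* = 1010.8108, P* = 111.1351.
With the tax, the buyer price exceeds the seller price by 42.6: (192 − 0.08Q) − (42.4 + 0.068Q) = 42.6 → Q' = 722.973.
ΔQ = 1010.8108 − 722.973 = 287.8378; the wedge equals the tax, 42.6.
Deadweight loss = ½ × 287.8378 × 42.6 = 6130.95.

6130.95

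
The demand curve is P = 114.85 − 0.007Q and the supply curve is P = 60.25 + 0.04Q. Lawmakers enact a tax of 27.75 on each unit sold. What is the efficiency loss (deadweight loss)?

8192.15

Competitive equilibrium: 114.85 − 0.007Q = 60.25 + 0.04Q → Q* = 1161.7021, P* = 106.7181.
With the tax, the buyer price exceeds the seller price by 27.75: (114.85 − 0.007Q) − (60.25 + 0.04Q) = 27.75 → Q' = 571.2766.
ΔQ = 1161.7021 − 571.2766 = 590.4255; the wedge equals the tax, 27.75.
Welfare loss = ½ × 590.4255 × 27.75 = 8192.15.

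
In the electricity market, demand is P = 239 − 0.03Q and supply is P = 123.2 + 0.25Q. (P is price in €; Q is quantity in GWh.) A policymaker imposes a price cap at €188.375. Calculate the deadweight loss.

€3271.75

Competitive equilibrium: 239 − 0.03Q = 123.2 + 0.25Q → Q* = 413.5714, P* = 226.5929.
At the ceiling P = 188.375, quantity supplied = (188.375 − 123.2)/0.25 = 260.7.
Willingness to pay at Q' = 260.7: 239 − 0.03·260.7 = 231.179.
ΔQ = 413.5714 − 260.7 = 152.8714; wedge = 231.179 − 188.375 = 42.804.
Welfare loss = ½ × 152.8714 × 42.804 = €3271.75.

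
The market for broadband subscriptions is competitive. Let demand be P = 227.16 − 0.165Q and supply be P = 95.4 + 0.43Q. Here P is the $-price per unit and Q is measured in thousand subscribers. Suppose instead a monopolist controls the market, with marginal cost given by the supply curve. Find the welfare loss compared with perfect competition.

$687.64 thousand

Competitive equilibrium: 227.16 − 0.165Q = 95.4 + 0.43Q → Q* = 221.4454, P* = 190.6215.
Marginal revenue: MR = 227.16 − 0.33Q. Set MR = MC: 227.16 − 0.33Q = 95.4 + 0.43Q → Q_m = 173.3684.
Price P_m = 227.16 − 0.165·173.3684 = 198.5542; MC(Q_m) = 95.4 + 0.43·173.3684 = 169.9484.
Competitive Q* = 221.4454, so ΔQ = 48.077; wedge = 198.5542 − 169.9484 = 28.6058.
Welfare loss = ½ × 48.077 × 28.6058 = $687.64 thousand.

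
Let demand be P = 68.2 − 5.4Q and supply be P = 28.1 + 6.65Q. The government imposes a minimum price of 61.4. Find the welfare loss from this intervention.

Competitive equilibrium: 68.2 − 5.4Q = 28.1 + 6.65Q → Q* = 3.3278, P* = 50.2299.
At the floor P = 61.4, quantity demanded = (68.2 − 61.4)/5.4 = 1.2593.
Sellers' marginal cost at Q' = 1.2593: 28.1 + 6.65·1.2593 = 36.4743.
ΔQ = 3.3278 − 1.2593 = 2.0685; wedge = 61.4 − 36.4743 = 24.9257.
Deadweight loss = ½ × 2.0685 × 24.9257 = 25.78.

25.78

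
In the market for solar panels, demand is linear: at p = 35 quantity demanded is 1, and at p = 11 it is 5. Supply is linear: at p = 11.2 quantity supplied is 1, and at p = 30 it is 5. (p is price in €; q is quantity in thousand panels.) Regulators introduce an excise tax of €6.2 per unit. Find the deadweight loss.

Demand slope = (11 − 35)/(5 − 1) = −6, so p = 41 − 6q.
Supply slope = (30 − 11.2)/(5 − 1) = 4.7, so p = 6.5 + 4.7q.
Competitive equilibrium: 41 − 6q = 6.5 + 4.7q → q* = 3.2243, p* = 21.6542.
With the tax, the buyer price exceeds the seller price by 6.2: (41 − 6q) − (6.5 + 4.7q) = 6.2 → q' = 2.6449.
Δq = 3.2243 − 2.6449 = 0.5794; the wedge equals the tax, 6.2.
Deadweight loss = ½ × 0.5794 × 6.2 = €1.80 thousand.

€1.80 thousand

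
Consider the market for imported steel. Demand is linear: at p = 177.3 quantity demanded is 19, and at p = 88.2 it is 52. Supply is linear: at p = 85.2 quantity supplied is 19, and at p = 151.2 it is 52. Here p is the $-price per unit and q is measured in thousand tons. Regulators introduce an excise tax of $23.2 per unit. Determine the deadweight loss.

Demand slope = (88.2 − 177.3)/(52 − 19) = −2.7, so p = 228.6 − 2.7q.
Supply slope = (151.2 − 85.2)/(52 − 19) = 2, so p = 47.2 + 2q.
Competitive equilibrium: 228.6 − 2.7q = 47.2 + 2q → q* = 38.5957, p* = 124.3915.
With the tax, the buyer price exceeds the seller price by 23.2: (228.6 − 2.7q) − (47.2 + 2q) = 23.2 → q' = 33.6596.
Δq = 38.5957 − 33.6596 = 4.9361; the wedge equals the tax, 23.2.
Deadweight loss = ½ × 4.9361 × 23.2 = $57.26 thousand.

$57.26 thousand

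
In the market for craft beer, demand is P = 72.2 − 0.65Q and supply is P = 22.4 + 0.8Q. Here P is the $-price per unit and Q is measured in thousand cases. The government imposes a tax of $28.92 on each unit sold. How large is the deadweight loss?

Competitive equilibrium: 72.2 − 0.65Q = 22.4 + 0.8Q → Q* = 34.3448, P* = 49.8759.
With the tax, the buyer price exceeds the seller price by 28.92: (72.2 − 0.65Q) − (22.4 + 0.8Q) = 28.92 → Q' = 14.4.
ΔQ = 34.3448 − 14.4 = 19.9448; the wedge equals the tax, 28.92.
Deadweight loss = ½ × 19.9448 × 28.92 = $288.40 thousand.

$288.40 thousand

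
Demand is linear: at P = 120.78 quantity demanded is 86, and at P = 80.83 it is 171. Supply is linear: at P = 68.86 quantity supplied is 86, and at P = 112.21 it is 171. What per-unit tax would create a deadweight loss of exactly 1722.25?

Demand slope = (80.83 − 120.78)/(171 − 86) = −0.47, so P = 161.2 − 0.47Q.
Supply slope = (112.21 − 68.86)/(171 − 86) = 0.51, so P = 25 + 0.51Q.
Competitive equilibrium: 161.2 − 0.47Q = 25 + 0.51Q → Q* = 138.9796, P* = 95.8796.
A tax t gives ΔQ = t/0.98 and wedge t, so DWL = t²/1.96.
t²/1.96 = 1722.25 → t² = 3375.61 → t = 58.1.

58.1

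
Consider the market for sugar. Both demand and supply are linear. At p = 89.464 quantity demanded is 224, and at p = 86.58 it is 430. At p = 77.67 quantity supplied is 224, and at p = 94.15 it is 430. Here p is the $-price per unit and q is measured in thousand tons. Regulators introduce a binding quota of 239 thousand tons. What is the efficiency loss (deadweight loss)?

$573.55 thousand

Demand slope = (86.58 − 89.464)/(430 − 224) = −0.014, so p = 92.6 − 0.014q.
Supply slope = (94.15 − 77.67)/(430 − 224) = 0.08, so p = 59.75 + 0.08q.
Competitive equilibrium: 92.6 − 0.014q = 59.75 + 0.08q → q* = 349.4681, p* = 87.7074.
At q = 239: demand price = 92.6 − 0.014·239 = 89.254; supply price = 59.75 + 0.08·239 = 78.87.
Δq = 349.4681 − 239 = 110.4681; wedge = 89.254 − 78.87 = 10.384.
Welfare loss = ½ × 110.4681 × 10.384 = $573.55 thousand.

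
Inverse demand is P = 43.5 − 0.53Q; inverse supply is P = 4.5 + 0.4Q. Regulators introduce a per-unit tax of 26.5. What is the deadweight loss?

377.55

Competitive equilibrium: 43.5 − 0.53Q = 4.5 + 0.4Q → Q* = 41.9355, P* = 21.2742.
With the tax, the buyer price exceeds the seller price by 26.5: (43.5 − 0.53Q) − (4.5 + 0.4Q) = 26.5 → Q' = 13.4409.
ΔQ = 41.9355 − 13.4409 = 28.4946; the wedge equals the tax, 26.5.
DWL = ½ × 28.4946 × 26.5 = 377.55.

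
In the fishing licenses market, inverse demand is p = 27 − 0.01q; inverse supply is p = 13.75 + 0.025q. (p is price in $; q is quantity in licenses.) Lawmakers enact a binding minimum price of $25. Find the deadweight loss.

Competitive equilibrium: 27 − 0.01q = 13.75 + 0.025q → q* = 378.5714, p* = 23.2143.
At the floor p = 25, quantity demanded = (27 − 25)/0.01 = 200.
Sellers' marginal cost at q' = 200: 13.75 + 0.025·200 = 18.75.
Δq = 378.5714 − 200 = 178.5714; wedge = 25 − 18.75 = 6.25.
Deadweight loss = ½ × 178.5714 × 6.25 = $558.04.

$558.04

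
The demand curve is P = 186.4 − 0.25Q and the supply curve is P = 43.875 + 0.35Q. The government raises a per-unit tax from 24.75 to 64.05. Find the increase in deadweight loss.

Competitive equilibrium: 186.4 − 0.25Q = 43.875 + 0.35Q → Q* = 237.5417, P* = 127.0146.
For a per-unit tax t: ΔQ = t/0.6, so DWL = ½·t·(t/0.6) = t²/1.2.
At t = 24.75: DWL = 510.469. At t = 64.05: DWL = 3418.669.
Increase = 3418.669 − 510.469 = 2908.20.

2908.20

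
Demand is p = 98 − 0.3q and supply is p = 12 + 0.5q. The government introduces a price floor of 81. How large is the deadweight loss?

1033.61

Competitive equilibrium: 98 − 0.3q = 12 + 0.5q → q* = 107.5, p* = 65.75.
At the floor p = 81, quantity demanded = (98 − 81)/0.3 = 56.6667.
Sellers' marginal cost at q' = 56.6667: 12 + 0.5·56.6667 = 40.3334.
Δq = 107.5 − 56.6667 = 50.8333; wedge = 81 − 40.3334 = 40.6666.
DWL = ½ × 50.8333 × 40.6666 = 1033.61.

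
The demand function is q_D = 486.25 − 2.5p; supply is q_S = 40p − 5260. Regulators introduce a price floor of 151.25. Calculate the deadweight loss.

In inverse form: demand p = 194.5 − 0.4q, supply p = 131.5 + 0.025q.
Competitive equilibrium: 194.5 − 0.4q = 131.5 + 0.025q → q* = 148.2353, p* = 135.2059.
At the floor p = 151.25, quantity demanded = (194.5 − 151.25)/0.4 = 108.125.
Sellers' marginal cost at q' = 108.125: 131.5 + 0.025·108.125 = 134.2031.
Δq = 148.2353 − 108.125 = 40.1103; wedge = 151.25 − 134.2031 = 17.0469.
DWL = ½ × 40.1103 × 17.0469 = 341.88.

341.88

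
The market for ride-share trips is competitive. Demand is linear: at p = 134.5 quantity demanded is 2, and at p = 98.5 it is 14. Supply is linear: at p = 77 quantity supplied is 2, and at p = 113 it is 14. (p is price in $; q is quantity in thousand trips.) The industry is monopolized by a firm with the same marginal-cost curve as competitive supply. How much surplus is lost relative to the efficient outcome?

Demand slope = (98.5 − 134.5)/(14 − 2) = −3, so p = 140.5 − 3q.
Supply slope = (113 − 77)/(14 − 2) = 3, so p = 71 + 3q.
Competitive equilibrium: 140.5 − 3q = 71 + 3q → q* = 11.5833, p* = 105.75.
Marginal revenue: MR = 140.5 − 6q. Set MR = MC: 140.5 − 6q = 71 + 3q → q_m = 7.7222.
Price p_m = 140.5 − 3·7.7222 = 117.3334; MC(q_m) = 71 + 3·7.7222 = 94.1666.
Competitive q* = 11.5833, so Δq = 3.8611; wedge = 117.3334 − 94.1666 = 23.1668.
Welfare loss = ½ × 3.8611 × 23.1668 = $44.72 thousand.

$44.72 thousand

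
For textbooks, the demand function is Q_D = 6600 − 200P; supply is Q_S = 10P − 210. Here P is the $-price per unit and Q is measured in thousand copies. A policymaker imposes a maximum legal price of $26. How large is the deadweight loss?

In inverse form: demand P = 33 − 0.005Q, supply P = 21 + 0.1Q.
Competitive equilibrium: 33 − 0.005Q = 21 + 0.1Q → Q* = 114.2857, P* = 32.4286.
At the ceiling P = 26, quantity supplied = (26 − 21)/0.1 = 50.
Willingness to pay at Q' = 50: 33 − 0.005·50 = 32.75.
ΔQ = 114.2857 − 50 = 64.2857; wedge = 32.75 − 26 = 6.75.
DWL = ½ × 64.2857 × 6.75 = $216.96 thousand.

$216.96 thousand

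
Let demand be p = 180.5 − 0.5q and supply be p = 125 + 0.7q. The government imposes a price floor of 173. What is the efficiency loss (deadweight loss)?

Competitive equilibrium: 180.5 − 0.5q = 125 + 0.7q → q* = 46.25, p* = 157.375.
At the floor p = 173, quantity demanded = (180.5 − 173)/0.5 = 15.
Sellers' marginal cost at q' = 15: 125 + 0.7·15 = 135.5.
Δq = 46.25 − 15 = 31.25; wedge = 173 − 135.5 = 37.5.
Welfare loss = ½ × 31.25 × 37.5 = 585.94.

585.94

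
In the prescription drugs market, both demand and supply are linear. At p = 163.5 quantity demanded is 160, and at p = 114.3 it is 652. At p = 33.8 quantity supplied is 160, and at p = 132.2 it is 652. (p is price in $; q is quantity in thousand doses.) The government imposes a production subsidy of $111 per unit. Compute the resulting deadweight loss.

$20535 thousand

Demand slope = (114.3 − 163.5)/(652 − 160) = −0.1, so p = 179.5 − 0.1q.
Supply slope = (132.2 − 33.8)/(652 − 160) = 0.2, so p = 1.8 + 0.2q.
Competitive equilibrium: 179.5 − 0.1q = 1.8 + 0.2q → q* = 592.3333, p* = 120.2667.
The subsidy lowers effective supply by 111: p = 0.2q − 109.2.
New quantity: 179.5 − 0.1q = 0.2q − 109.2 → q' = 962.3333.
Overproduction Δq = 962.3333 − 592.3333 = 370; wedge = subsidy = 111.
Welfare loss = ½ × 370 × 111 = $20535 thousand.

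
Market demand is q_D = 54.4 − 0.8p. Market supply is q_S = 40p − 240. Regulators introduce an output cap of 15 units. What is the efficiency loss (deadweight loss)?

720.89

In inverse form: demand p = 68 − 1.25q, supply p = 6 + 0.025q.
Competitive equilibrium: 68 − 1.25q = 6 + 0.025q → q* = 48.6275, p* = 7.2157.
At q = 15: demand price = 68 − 1.25·15 = 49.25; supply price = 6 + 0.025·15 = 6.375.
Δq = 48.6275 − 15 = 33.6275; wedge = 49.25 − 6.375 = 42.875.
Welfare loss = ½ × 33.6275 × 42.875 = 720.89.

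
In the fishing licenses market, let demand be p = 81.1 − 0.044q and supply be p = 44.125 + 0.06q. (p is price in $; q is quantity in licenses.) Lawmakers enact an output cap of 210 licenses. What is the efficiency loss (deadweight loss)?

$1101.29

Competitive equilibrium: 81.1 − 0.044q = 44.125 + 0.06q → q* = 355.5288, p* = 65.4567.
At q = 210: demand price = 81.1 − 0.044·210 = 71.86; supply price = 44.125 + 0.06·210 = 56.725.
Δq = 355.5288 − 210 = 145.5288; wedge = 71.86 − 56.725 = 15.135.
Welfare loss = ½ × 145.5288 × 15.135 = $1101.29.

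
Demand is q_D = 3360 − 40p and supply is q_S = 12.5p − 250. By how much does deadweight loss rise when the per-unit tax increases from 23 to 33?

In inverse form: demand p = 84 − 0.025q, supply p = 20 + 0.08q.
Competitive equilibrium: 84 − 0.025q = 20 + 0.08q → q* = 609.5238, p* = 68.7619.
For a per-unit tax t: Δq = t/0.105, so DWL = ½·t·(t/0.105) = t²/0.21.
At t = 23: DWL = 2519.048. At t = 33: DWL = 5185.714.
Increase = 5185.714 − 2519.048 = 2666.67.

2666.67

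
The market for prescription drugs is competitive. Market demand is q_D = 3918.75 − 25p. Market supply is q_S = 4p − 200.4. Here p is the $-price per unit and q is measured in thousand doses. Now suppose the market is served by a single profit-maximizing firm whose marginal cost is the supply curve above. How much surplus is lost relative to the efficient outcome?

$288.13 thousand

In inverse form: demand p = 156.75 − 0.04q, supply p = 50.1 + 0.25q.
Competitive equilibrium: 156.75 − 0.04q = 50.1 + 0.25q → q* = 367.7586, p* = 142.0397.
Marginal revenue: MR = 156.75 − 0.08q. Set MR = MC: 156.75 − 0.08q = 50.1 + 0.25q → q_m = 323.1818.
Price p_m = 156.75 − 0.04·323.1818 = 143.8227; MC(q_m) = 50.1 + 0.25·323.1818 = 130.8955.
Competitive q* = 367.7586, so Δq = 44.5768; wedge = 143.8227 − 130.8955 = 12.9272.
Welfare loss = ½ × 44.5768 × 12.9272 = $288.13 thousand.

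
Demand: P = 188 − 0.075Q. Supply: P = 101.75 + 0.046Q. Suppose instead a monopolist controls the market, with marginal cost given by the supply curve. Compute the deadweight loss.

4501.04

Competitive equilibrium: 188 − 0.075Q = 101.75 + 0.046Q → Q* = 712.80992, P* = 134.53926.
Marginal revenue: MR = 188 − 0.15Q. Set MR = MC: 188 − 0.15Q = 101.75 + 0.046Q → Q_m = 440.05102.
Price P_m = 188 − 0.075·440.05102 = 154.99617; MC(Q_m) = 101.75 + 0.046·440.05102 = 121.99235.
Competitive Q* = 712.80992, so ΔQ = 272.7589; wedge = 154.99617 − 121.99235 = 33.00382.
Deadweight loss = ½ × 272.7589 × 33.00382 = 4501.04.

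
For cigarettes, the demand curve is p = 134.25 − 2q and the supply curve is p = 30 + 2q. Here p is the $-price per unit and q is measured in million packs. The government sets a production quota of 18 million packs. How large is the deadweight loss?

Competitive equilibrium: 134.25 − 2q = 30 + 2q → q* = 26.0625, p* = 82.125.
At q = 18: demand price = 134.25 − 2·18 = 98.25; supply price = 30 + 2·18 = 66.
Δq = 26.0625 − 18 = 8.0625; wedge = 98.25 − 66 = 32.25.
Deadweight loss = ½ × 8.0625 × 32.25 = $130.01 million.

$130.01 million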